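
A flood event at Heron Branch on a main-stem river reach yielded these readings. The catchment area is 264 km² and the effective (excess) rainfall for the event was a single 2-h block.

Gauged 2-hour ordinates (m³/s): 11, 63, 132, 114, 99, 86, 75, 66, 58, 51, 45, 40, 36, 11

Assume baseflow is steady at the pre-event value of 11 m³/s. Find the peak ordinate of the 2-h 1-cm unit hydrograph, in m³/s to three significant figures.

Direct runoff: 0.0, 52.0, 121.0, 103.0, 88.0, 75.0, 64.0, 55.0, 47.0, 40.0, 34.0, 29.0, 25.0, 0.0 m³/s; ΣQ_DR = 733.0 m³/s, peak = 121.0 m³/s.
Runoff depth d = ΣQ_DR·Δt / A = 733.0 × 7200 / (264 km²) = 19.99 mm.
The 1-cm UH is the DRH scaled by (10 mm)/d, so U_p = 121.0 × 10/19.99 = 60.5 m³/s.

U_p ≈ 60.5 m³/s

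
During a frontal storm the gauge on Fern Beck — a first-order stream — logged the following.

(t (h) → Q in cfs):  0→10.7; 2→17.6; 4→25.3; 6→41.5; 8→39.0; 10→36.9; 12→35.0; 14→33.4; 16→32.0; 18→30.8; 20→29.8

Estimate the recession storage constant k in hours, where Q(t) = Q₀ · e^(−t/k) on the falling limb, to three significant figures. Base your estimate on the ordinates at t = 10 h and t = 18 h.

On the falling limb, Q drops from 36.9 to 30.8 cfs between t = 10 h and t = 18 h (Δt = 8 h).
k = −Δt / ln(Q₂/Q₁) = −8 / ln(30.8/36.9) = 44.3 h.

k ≈ 44.3 h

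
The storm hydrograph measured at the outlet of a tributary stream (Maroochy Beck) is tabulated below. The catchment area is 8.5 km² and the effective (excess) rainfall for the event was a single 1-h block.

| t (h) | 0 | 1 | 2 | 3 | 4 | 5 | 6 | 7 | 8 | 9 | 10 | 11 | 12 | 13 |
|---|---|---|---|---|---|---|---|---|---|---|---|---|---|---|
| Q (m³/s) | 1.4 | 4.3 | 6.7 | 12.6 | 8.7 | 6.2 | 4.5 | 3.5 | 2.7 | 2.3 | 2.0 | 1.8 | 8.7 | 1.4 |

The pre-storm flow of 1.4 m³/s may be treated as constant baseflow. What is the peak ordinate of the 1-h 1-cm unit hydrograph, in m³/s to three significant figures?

U_p ≈ 5.60 m³/s

Direct runoff: 0.0, 2.9, 5.3, 11.2, 7.3, 4.8, 3.1, 2.1, 1.3, 0.9, 0.6, 0.4, 7.3, 0.0 m³/s; ΣQ_DR = 47.20 m³/s, peak = 11.2 m³/s.
Runoff depth d = ΣQ_DR·Δt / A = 47.20 × 3600 / (8.5 km²) = 19.99 mm.
The 1-cm UH is the DRH scaled by (10 mm)/d, so U_p = 11.2 × 10/19.99 = 5.60 m³/s.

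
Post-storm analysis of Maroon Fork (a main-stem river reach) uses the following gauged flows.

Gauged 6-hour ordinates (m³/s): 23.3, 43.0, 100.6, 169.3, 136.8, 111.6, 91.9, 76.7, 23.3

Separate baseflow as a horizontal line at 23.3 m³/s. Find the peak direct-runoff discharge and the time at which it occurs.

Subtracting baseflow gives direct-runoff ordinates: 0.0, 19.7, 77.3, 146.0, 113.5, 88.3, 68.6, 53.4, 0.0 m³/s.
The maximum is 146.0 m³/s, occurring at the reading for t = 18 h.

Q_p = 146.0 m³/s at t = 18 h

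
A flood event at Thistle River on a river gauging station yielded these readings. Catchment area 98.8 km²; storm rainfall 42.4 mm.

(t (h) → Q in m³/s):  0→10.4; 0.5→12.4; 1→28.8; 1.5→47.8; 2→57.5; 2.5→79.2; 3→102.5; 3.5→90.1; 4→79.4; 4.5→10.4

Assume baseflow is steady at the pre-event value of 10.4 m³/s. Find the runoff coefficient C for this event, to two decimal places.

ΣQ_DR = 414.5 m³/s; V = ΣQ_DR·Δt = 7.461 × 10^5 m³.
Runoff depth d = V / A = 7.552 mm.
C = d / P = 7.552 / 42.4 = 0.18.

C ≈ 0.18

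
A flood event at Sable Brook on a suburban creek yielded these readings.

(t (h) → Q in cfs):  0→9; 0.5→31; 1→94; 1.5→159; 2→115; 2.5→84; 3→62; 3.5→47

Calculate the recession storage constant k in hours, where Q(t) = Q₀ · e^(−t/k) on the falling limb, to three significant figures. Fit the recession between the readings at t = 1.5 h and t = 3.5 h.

k ≈ 1.64 h

On the falling limb, Q drops from 159 to 47 cfs between t = 1.5 h and t = 3.5 h (Δt = 2 h).
k = −Δt / ln(Q₂/Q₁) = −2 / ln(47/159) = 1.64 h.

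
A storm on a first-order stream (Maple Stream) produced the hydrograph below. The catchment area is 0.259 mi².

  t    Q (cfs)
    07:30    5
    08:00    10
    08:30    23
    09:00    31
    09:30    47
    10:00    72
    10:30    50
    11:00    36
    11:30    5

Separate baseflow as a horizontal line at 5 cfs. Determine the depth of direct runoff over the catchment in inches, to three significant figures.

Direct runoff: 0.0, 5.0, 18.0, 26.0, 42.0, 67.0, 45.0, 31.0, 0.0 cfs; ΣQ_DR = 234.0 cfs.
V = ΣQ_DR · Δt = 234.0 × 1800 s = 4.212 × 10^5 ft³.
Over A = 0.259 mi², depth = V / A = 0.700 in.

d ≈ 0.700 in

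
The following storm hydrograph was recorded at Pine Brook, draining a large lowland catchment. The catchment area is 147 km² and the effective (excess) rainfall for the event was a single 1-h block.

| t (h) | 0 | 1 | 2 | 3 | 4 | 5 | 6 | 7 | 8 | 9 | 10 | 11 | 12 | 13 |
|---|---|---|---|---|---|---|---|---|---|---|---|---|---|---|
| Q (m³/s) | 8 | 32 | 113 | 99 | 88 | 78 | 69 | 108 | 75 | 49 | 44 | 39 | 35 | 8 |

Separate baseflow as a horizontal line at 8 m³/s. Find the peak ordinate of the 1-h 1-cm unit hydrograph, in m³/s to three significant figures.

U_p ≈ 58.5 m³/s

Direct runoff: 0.0, 24.0, 105.0, 91.0, 80.0, 70.0, 61.0, 100.0, 67.0, 41.0, 36.0, 31.0, 27.0, 0.0 m³/s; ΣQ_DR = 733.0 m³/s, peak = 105.0 m³/s.
Runoff depth d = ΣQ_DR·Δt / A = 733.0 × 3600 / (147 km²) = 17.95 mm.
The 1-cm UH is the DRH scaled by (10 mm)/d, so U_p = 105.0 × 10/17.95 = 58.5 m³/s.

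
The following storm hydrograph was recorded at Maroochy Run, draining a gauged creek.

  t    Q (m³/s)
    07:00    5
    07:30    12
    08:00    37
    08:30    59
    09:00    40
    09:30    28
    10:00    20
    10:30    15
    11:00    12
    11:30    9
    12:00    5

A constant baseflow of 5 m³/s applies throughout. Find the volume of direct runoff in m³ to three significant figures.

V ≈ 3.37 × 10^5 m³

Direct-runoff ordinates (Q − Q_b): 0.0, 7.0, 32.0, 54.0, 35.0, 23.0, 15.0, 10.0, 7.0, 4.0, 0.0 m³/s.
ΣQ_DR = 187.0 m³/s.
With Δt = 0.5 h = 1800 s, V = ΣQ_DR · Δt = 187.0 × 1800 = 3.37 × 10^5 m³.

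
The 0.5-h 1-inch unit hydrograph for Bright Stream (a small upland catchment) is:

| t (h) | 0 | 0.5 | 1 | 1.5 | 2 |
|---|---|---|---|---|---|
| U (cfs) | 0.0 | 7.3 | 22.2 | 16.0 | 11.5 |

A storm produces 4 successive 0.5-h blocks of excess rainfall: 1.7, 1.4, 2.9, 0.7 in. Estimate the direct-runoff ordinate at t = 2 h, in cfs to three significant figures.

By discrete convolution, Q_j = Σ (P_i / 1 in) · U_{j−i}.
At t = 2 h (j=4): Q = (1.7/1)·11.5 + (1.4/1)·16.0 + (2.9/1)·22.2 + (0.7/1)·7.3 = 111 cfs.

Q ≈ 111 cfs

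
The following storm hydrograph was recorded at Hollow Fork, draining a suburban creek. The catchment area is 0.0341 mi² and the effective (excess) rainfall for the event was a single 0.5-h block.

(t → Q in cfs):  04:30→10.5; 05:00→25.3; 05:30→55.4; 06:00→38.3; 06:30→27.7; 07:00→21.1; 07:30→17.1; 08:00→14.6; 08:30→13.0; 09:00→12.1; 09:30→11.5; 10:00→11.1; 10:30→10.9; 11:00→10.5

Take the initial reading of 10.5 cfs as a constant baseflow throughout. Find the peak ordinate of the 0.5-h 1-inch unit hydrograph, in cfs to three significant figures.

U_p ≈ 15.0 cfs

Direct runoff: 0.0, 14.8, 44.9, 27.8, 17.2, 10.6, 6.6, 4.1, 2.5, 1.6, 1.0, 0.6, 0.4, 0.0 cfs; ΣQ_DR = 132.1 cfs, peak = 44.9 cfs.
Runoff depth d = ΣQ_DR·Δt / A = 132.1 × 1800 / (0.0341 mi²) = 3.001 in.
The 1-inch UH is the DRH scaled by (1 in)/d, so U_p = 44.9 × 1/3.001 = 15.0 cfs.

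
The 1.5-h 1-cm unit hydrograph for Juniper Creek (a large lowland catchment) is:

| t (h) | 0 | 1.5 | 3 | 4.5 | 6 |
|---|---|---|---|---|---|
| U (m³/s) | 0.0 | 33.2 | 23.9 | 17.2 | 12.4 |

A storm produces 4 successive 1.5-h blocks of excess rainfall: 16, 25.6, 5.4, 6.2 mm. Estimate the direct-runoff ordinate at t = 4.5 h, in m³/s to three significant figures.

Q ≈ 107 m³/s

By discrete convolution, Q_j = Σ (P_i / 10 mm) · U_{j−i}.
At t = 4.5 h (j=3): Q = (16/10)·17.2 + (25.6/10)·23.9 + (5.4/10)·33.2 + (6.2/10)·0.0 = 107 m³/s.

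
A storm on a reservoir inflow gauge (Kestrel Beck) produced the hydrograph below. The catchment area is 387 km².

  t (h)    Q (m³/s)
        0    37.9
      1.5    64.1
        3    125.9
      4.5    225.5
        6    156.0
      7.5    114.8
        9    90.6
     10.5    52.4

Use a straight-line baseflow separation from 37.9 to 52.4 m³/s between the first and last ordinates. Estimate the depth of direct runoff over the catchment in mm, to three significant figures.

Direct runoff: 0.00, 24.13, 83.86, 181.39, 109.81, 66.54, 40.27, 0.00 m³/s; ΣQ_DR = 506.0 m³/s.
V = ΣQ_DR · Δt = 506.0 × 5400 s = 2.732 × 10^6 m³.
Over A = 387 km², depth = V / A = 7.06 mm.

d ≈ 7.06 mm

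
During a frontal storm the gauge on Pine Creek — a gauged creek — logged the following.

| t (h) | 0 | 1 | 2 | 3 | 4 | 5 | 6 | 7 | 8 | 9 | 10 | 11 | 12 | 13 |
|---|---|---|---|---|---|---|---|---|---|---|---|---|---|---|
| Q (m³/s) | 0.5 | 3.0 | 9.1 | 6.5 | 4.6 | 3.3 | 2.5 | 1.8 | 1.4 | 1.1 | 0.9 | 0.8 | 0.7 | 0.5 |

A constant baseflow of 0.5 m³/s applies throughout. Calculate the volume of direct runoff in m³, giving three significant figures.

Direct-runoff ordinates (Q − Q_b): 0.0, 2.5, 8.6, 6.0, 4.1, 2.8, 2.0, 1.3, 0.9, 0.6, 0.4, 0.3, 0.2, 0.0 m³/s.
ΣQ_DR = 29.70 m³/s.
With Δt = 1 h = 3600 s, V = ΣQ_DR · Δt = 29.70 × 3600 = 1.07 × 10^5 m³.

V ≈ 1.07 × 10^5 m³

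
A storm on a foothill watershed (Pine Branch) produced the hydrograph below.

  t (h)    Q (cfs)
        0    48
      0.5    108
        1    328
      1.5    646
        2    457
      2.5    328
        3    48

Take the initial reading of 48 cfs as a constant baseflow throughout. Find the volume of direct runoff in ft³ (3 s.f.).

V ≈ 2.93 × 10^6 ft³

Direct-runoff ordinates (Q − Q_b): 0.0, 60.0, 280.0, 598.0, 409.0, 280.0, 0.0 cfs.
ΣQ_DR = 1627 cfs.
With Δt = 0.5 h = 1800 s, V = ΣQ_DR · Δt = 1627 × 1800 = 2.93 × 10^6 ft³.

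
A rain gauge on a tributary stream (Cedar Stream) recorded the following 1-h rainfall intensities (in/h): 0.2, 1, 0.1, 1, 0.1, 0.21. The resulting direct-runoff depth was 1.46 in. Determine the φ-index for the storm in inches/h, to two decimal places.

φ ≈ 0.27 in/h

Only the 2 blocks with intensity above φ contribute runoff: 1, 1 in/h.
Σ(I−φ)·Δt = d  ⇒  (1+1 − 2φ)·1 = 1.46
φ = (2.000 − 1.46/1) / 2 = 0.27 in/h.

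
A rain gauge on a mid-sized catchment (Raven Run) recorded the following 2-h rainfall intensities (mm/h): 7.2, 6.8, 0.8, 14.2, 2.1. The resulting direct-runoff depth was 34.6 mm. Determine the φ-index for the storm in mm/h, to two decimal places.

Only the 3 blocks with intensity above φ contribute runoff: 7.2, 6.8, 14.2 mm/h.
Σ(I−φ)·Δt = d  ⇒  (7.2+6.8+14.2 − 3φ)·2 = 34.6
φ = (28.20 − 34.6/2) / 3 = 3.63 mm/h.

φ ≈ 3.63 mm/h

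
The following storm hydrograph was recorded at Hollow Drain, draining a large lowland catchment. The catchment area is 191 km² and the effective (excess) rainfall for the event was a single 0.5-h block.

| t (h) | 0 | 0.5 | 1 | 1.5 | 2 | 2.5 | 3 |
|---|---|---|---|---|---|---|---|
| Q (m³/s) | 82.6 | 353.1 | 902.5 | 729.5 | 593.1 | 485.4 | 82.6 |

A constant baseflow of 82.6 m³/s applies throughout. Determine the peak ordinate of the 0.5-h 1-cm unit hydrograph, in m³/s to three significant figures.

U_p ≈ 328 m³/s

Direct runoff: 0.0, 270.5, 819.9, 646.9, 510.5, 402.8, 0.0 m³/s; ΣQ_DR = 2651 m³/s, peak = 819.9 m³/s.
Runoff depth d = ΣQ_DR·Δt / A = 2651 × 1800 / (191 km²) = 24.98 mm.
The 1-cm UH is the DRH scaled by (10 mm)/d, so U_p = 819.9 × 10/24.98 = 328 m³/s.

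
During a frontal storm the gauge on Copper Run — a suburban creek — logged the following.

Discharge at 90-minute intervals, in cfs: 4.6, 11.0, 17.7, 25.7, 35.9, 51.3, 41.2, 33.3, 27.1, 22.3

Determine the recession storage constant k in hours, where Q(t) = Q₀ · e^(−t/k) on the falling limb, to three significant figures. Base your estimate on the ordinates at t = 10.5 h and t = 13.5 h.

k ≈ 7.48 h

On the falling limb, Q drops from 33.3 to 22.3 cfs between t = 10.5 h and t = 13.5 h (Δt = 3 h).
k = −Δt / ln(Q₂/Q₁) = −3 / ln(22.3/33.3) = 7.48 h.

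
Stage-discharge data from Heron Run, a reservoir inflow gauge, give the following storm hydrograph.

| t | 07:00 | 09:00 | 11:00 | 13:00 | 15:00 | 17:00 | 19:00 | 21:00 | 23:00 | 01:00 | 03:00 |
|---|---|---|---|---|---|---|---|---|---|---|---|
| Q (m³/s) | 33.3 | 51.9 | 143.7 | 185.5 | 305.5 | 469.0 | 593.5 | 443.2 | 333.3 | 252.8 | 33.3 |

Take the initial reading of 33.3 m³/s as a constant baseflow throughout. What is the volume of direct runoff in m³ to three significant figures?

V ≈ 1.78 × 10^7 m³

Direct-runoff ordinates (Q − Q_b): 0.0, 18.6, 110.4, 152.2, 272.2, 435.7, 560.2, 409.9, 300.0, 219.5, 0.0 m³/s.
ΣQ_DR = 2479 m³/s.
With Δt = 2 h = 7200 s, V = ΣQ_DR · Δt = 2479 × 7200 = 1.78 × 10^7 m³.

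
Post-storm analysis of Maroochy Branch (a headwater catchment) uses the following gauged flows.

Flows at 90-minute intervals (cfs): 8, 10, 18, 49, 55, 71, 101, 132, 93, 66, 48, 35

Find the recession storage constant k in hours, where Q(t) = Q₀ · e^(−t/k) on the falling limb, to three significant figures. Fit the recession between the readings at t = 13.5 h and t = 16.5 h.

k ≈ 4.73 h

On the falling limb, Q drops from 66 to 35 cfs between t = 13.5 h and t = 16.5 h (Δt = 3 h).
k = −Δt / ln(Q₂/Q₁) = −3 / ln(35/66) = 4.73 h.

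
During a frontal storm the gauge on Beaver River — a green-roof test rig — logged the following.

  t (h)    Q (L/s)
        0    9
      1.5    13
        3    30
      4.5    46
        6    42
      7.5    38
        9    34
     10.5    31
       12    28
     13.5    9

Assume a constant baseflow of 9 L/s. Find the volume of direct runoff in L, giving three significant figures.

Direct-runoff ordinates (Q − Q_b): 0.0, 4.0, 21.0, 37.0, 33.0, 29.0, 25.0, 22.0, 19.0, 0.0 L/s.
ΣQ_DR = 190.0 L/s.
With Δt = 1.5 h = 5400 s, V = ΣQ_DR · Δt = 190.0 × 5400 = 1.03 × 10^6 L.

V ≈ 1.03 × 10^6 L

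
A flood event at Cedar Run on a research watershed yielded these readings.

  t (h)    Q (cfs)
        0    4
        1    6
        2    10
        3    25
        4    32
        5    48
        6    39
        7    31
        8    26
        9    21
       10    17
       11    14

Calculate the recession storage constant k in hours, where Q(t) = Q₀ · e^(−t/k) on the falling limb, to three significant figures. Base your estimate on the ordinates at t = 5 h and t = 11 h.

On the falling limb, Q drops from 48 to 14 cfs between t = 5 h and t = 11 h (Δt = 6 h).
k = −Δt / ln(Q₂/Q₁) = −6 / ln(14/48) = 4.87 h.

k ≈ 4.87 h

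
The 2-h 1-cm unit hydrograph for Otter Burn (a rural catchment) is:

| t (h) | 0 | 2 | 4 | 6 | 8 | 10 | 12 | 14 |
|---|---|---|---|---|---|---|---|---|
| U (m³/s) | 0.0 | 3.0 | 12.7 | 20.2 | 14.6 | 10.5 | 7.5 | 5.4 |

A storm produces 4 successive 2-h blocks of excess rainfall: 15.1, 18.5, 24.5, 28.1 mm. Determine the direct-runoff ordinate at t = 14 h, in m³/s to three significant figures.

By discrete convolution, Q_j = Σ (P_i / 10 mm) · U_{j−i}.
At t = 14 h (j=7): Q = (15.1/10)·5.4 + (18.5/10)·7.5 + (24.5/10)·10.5 + (28.1/10)·14.6 = 88.8 m³/s.

Q ≈ 88.8 m³/s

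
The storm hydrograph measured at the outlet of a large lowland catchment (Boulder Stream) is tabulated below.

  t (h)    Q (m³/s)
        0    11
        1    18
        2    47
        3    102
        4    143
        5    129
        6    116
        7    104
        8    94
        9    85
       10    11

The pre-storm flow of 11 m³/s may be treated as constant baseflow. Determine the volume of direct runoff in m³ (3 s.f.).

Direct-runoff ordinates (Q − Q_b): 0.0, 7.0, 36.0, 91.0, 132.0, 118.0, 105.0, 93.0, 83.0, 74.0, 0.0 m³/s.
ΣQ_DR = 739.0 m³/s.
With Δt = 1 h = 3600 s, V = ΣQ_DR · Δt = 739.0 × 3600 = 2.66 × 10^6 m³.

V ≈ 2.66 × 10^6 m³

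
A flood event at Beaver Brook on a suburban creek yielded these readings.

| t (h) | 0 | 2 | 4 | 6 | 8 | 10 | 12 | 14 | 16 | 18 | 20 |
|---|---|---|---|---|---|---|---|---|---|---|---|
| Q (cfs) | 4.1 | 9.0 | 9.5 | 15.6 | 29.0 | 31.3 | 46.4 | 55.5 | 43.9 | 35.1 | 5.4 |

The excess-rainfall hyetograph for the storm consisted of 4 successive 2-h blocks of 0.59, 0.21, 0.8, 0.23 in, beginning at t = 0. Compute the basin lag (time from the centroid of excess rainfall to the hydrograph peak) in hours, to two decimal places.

t_L ≈ 10.27 h

Centroid of excess rainfall: t_c = Σ P_i·t̄_i / ΣP_i = 3.7322 h (block centres at 1, 3, 5, 7 h).
Hydrograph peak occurs at t = 14 h, so basin lag t_L = 14 − 3.7322 = 10.27 h.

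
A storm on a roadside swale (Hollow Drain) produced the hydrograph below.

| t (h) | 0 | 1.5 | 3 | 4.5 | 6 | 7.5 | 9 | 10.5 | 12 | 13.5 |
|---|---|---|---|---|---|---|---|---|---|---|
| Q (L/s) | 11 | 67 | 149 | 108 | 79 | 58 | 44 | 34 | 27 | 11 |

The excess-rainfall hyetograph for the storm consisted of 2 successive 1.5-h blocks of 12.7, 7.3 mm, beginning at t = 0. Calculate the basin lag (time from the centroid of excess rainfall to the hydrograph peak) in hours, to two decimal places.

t_L ≈ 1.70 h

Centroid of excess rainfall: t_c = Σ P_i·t̄_i / ΣP_i = 1.2975 h (block centres at 0.75, 2.25 h).
Hydrograph peak occurs at t = 3 h, so basin lag t_L = 3 − 1.2975 = 1.70 h.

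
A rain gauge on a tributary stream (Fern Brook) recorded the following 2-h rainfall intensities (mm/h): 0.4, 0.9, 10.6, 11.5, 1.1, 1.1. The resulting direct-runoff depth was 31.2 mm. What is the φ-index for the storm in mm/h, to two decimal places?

Only the 2 blocks with intensity above φ contribute runoff: 10.6, 11.5 mm/h.
Σ(I−φ)·Δt = d  ⇒  (10.6+11.5 − 2φ)·2 = 31.2
φ = (22.10 − 31.2/2) / 2 = 3.25 mm/h.

φ ≈ 3.25 mm/h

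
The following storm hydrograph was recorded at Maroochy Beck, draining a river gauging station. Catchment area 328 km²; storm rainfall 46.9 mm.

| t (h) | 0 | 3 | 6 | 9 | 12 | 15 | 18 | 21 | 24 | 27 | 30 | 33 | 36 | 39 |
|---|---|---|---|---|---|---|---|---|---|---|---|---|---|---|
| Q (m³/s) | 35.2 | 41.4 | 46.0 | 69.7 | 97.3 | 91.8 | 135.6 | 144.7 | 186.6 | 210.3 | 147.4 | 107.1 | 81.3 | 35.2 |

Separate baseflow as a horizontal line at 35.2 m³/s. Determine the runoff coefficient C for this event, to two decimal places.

C ≈ 0.66

ΣQ_DR = 936.8 m³/s; V = ΣQ_DR·Δt = 1.012 × 10^7 m³.
Runoff depth d = V / A = 30.85 mm.
C = d / P = 30.85 / 46.9 = 0.66.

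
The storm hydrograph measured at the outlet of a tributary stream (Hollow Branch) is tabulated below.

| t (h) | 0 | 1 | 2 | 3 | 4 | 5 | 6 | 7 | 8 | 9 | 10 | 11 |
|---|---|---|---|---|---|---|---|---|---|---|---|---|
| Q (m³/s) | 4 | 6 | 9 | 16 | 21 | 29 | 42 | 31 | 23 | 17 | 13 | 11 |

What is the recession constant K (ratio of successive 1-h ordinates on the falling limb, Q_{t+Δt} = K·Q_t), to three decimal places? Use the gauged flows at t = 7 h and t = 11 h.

Using the recession-limb readings at t = 7 h and t = 11 h: Q falls from 31 to 11 m³/s over 4 intervals.
K = (Q₂/Q₁)^(1/4) = (11/31)^(1/4) = 0.772.

K ≈ 0.772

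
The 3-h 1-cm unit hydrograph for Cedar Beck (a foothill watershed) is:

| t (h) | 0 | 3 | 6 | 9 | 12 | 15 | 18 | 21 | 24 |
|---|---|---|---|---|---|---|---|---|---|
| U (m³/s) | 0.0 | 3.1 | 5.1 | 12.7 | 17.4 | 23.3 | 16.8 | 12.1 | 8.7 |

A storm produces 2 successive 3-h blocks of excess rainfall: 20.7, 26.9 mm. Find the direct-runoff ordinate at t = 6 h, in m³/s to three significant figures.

By discrete convolution, Q_j = Σ (P_i / 10 mm) · U_{j−i}.
At t = 6 h (j=2): Q = (20.7/10)·5.1 + (26.9/10)·3.1 = 18.9 m³/s.

Q ≈ 18.9 m³/s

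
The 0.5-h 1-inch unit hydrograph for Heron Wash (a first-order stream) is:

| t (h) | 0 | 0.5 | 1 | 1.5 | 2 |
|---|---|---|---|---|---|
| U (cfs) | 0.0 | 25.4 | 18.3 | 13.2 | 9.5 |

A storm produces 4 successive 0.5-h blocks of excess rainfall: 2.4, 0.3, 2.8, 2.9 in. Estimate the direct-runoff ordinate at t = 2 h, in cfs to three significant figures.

By discrete convolution, Q_j = Σ (P_i / 1 in) · U_{j−i}.
At t = 2 h (j=4): Q = (2.4/1)·9.5 + (0.3/1)·13.2 + (2.8/1)·18.3 + (2.9/1)·25.4 = 152 cfs.

Q ≈ 152 cfs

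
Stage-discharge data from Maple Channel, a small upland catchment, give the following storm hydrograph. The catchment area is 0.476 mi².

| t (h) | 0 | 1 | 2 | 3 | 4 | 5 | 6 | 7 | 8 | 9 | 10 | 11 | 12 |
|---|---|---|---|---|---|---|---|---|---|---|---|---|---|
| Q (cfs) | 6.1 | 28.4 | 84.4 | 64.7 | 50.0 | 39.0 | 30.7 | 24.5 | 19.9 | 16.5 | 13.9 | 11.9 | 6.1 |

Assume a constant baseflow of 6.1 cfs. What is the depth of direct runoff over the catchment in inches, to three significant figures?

Direct runoff: 0.0, 22.3, 78.3, 58.6, 43.9, 32.9, 24.6, 18.4, 13.8, 10.4, 7.8, 5.8, 0.0 cfs; ΣQ_DR = 316.8 cfs.
V = ΣQ_DR · Δt = 316.8 × 3600 s = 1.140 × 10^6 ft³.
Over A = 0.476 mi², depth = V / A = 1.03 in.

d ≈ 1.03 in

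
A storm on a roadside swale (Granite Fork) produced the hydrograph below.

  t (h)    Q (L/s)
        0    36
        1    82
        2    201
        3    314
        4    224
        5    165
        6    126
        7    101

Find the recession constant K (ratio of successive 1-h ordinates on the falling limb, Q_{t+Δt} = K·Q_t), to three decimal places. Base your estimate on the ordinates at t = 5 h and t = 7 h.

K ≈ 0.782

Using the recession-limb readings at t = 5 h and t = 7 h: Q falls from 165 to 101 L/s over 2 intervals.
K = (Q₂/Q₁)^(1/2) = (101/165)^(1/2) = 0.782.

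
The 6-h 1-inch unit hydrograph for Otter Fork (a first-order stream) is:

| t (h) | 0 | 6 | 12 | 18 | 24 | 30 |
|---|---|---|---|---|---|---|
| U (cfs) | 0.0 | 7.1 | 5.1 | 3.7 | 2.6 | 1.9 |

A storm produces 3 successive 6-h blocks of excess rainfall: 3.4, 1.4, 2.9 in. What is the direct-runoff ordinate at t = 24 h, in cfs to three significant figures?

By discrete convolution, Q_j = Σ (P_i / 1 in) · U_{j−i}.
At t = 24 h (j=4): Q = (3.4/1)·2.6 + (1.4/1)·3.7 + (2.9/1)·5.1 = 28.8 cfs.

Q ≈ 28.8 cfs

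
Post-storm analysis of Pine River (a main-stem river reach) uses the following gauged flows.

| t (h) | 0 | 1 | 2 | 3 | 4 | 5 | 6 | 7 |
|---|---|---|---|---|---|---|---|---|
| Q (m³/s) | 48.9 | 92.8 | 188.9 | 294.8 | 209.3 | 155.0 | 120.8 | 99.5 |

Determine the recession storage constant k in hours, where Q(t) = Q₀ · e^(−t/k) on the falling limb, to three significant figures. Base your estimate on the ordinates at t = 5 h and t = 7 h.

On the falling limb, Q drops from 155.0 to 99.5 m³/s between t = 5 h and t = 7 h (Δt = 2 h).
k = −Δt / ln(Q₂/Q₁) = −2 / ln(99.5/155.0) = 4.51 h.

k ≈ 4.51 h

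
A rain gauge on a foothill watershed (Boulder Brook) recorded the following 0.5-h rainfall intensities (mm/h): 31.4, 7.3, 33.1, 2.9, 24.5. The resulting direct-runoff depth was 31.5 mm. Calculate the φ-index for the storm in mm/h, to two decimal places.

φ ≈ 8.67 mm/h

Only the 3 blocks with intensity above φ contribute runoff: 31.4, 33.1, 24.5 mm/h.
Σ(I−φ)·Δt = d  ⇒  (31.4+33.1+24.5 − 3φ)·0.5 = 31.5
φ = (89.00 − 31.5/0.5) / 3 = 8.67 mm/h.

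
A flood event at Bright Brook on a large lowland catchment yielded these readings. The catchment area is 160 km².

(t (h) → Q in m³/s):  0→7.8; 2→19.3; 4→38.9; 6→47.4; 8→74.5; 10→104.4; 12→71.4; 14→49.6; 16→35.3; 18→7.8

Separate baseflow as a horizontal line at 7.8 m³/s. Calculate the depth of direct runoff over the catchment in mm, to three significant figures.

Direct runoff: 0.0, 11.5, 31.1, 39.6, 66.7, 96.6, 63.6, 41.8, 27.5, 0.0 m³/s; ΣQ_DR = 378.4 m³/s.
V = ΣQ_DR · Δt = 378.4 × 7200 s = 2.724 × 10^6 m³.
Over A = 160 km², depth = V / A = 17.0 mm.

d ≈ 17.0 mm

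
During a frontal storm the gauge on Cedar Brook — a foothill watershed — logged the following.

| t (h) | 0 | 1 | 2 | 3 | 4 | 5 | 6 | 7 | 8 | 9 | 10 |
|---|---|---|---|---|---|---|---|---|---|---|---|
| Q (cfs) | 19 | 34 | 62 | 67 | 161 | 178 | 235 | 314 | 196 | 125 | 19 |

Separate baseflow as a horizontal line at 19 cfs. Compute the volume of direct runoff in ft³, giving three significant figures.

Direct-runoff ordinates (Q − Q_b): 0.0, 15.0, 43.0, 48.0, 142.0, 159.0, 216.0, 295.0, 177.0, 106.0, 0.0 cfs.
ΣQ_DR = 1201 cfs.
With Δt = 1 h = 3600 s, V = ΣQ_DR · Δt = 1201 × 3600 = 4.32 × 10^6 ft³.

V ≈ 4.32 × 10^6 ft³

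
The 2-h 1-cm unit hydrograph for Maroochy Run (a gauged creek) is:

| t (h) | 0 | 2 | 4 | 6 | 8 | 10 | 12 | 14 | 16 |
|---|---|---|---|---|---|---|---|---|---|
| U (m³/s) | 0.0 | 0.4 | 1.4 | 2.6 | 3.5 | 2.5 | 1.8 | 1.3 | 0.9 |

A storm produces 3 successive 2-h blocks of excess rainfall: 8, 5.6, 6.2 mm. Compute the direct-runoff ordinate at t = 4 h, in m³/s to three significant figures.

By discrete convolution, Q_j = Σ (P_i / 10 mm) · U_{j−i}.
At t = 4 h (j=2): Q = (8/10)·1.4 + (5.6/10)·0.4 + (6.2/10)·0.0 = 1.34 m³/s.

Q ≈ 1.34 m³/s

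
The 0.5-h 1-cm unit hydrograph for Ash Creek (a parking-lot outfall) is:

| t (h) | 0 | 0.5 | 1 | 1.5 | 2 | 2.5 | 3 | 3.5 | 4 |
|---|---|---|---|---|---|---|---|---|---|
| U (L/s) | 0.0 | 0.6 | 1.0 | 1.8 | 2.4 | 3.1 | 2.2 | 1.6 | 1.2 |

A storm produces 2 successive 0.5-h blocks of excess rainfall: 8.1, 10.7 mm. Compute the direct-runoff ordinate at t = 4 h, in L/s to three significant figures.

Q ≈ 2.68 L/s

By discrete convolution, Q_j = Σ (P_i / 10 mm) · U_{j−i}.
At t = 4 h (j=8): Q = (8.1/10)·1.2 + (10.7/10)·1.6 = 2.68 L/s.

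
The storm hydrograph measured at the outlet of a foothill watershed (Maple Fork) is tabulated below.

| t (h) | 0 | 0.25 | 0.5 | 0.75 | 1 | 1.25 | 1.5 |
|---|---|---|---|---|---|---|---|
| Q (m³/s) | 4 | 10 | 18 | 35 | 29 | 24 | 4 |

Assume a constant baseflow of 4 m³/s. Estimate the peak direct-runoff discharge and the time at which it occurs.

Subtracting baseflow gives direct-runoff ordinates: 0.0, 6.0, 14.0, 31.0, 25.0, 20.0, 0.0 m³/s.
The maximum is 31.0 m³/s, occurring at the reading for t = 0.75 h.

Q_p = 31.0 m³/s at t = 0.75 h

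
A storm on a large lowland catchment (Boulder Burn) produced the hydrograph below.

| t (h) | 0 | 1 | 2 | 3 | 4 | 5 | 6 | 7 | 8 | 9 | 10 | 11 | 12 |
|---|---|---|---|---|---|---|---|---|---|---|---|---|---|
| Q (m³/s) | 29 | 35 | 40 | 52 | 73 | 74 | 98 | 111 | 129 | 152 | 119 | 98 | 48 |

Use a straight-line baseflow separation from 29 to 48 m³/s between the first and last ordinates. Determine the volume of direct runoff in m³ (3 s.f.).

V ≈ 2.01 × 10^6 m³

Direct-runoff ordinates (Q − Q_b): 0.00, 4.42, 7.83, 18.25, 37.67, 37.08, 59.50, 70.92, 87.33, 108.75, 74.17, 51.58, 0.00 m³/s.
ΣQ_DR = 557.5 m³/s.
With Δt = 1 h = 3600 s, V = ΣQ_DR · Δt = 557.5 × 3600 = 2.01 × 10^6 m³.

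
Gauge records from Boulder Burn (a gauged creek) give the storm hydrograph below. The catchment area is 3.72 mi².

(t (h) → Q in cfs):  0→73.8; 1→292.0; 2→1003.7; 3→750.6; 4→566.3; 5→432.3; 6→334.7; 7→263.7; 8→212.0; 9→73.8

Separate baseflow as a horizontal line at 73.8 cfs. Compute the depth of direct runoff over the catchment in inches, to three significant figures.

Direct runoff: 0.0, 218.2, 929.9, 676.8, 492.5, 358.5, 260.9, 189.9, 138.2, 0.0 cfs; ΣQ_DR = 3265 cfs.
V = ΣQ_DR · Δt = 3265 × 3600 s = 1.175 × 10^7 ft³.
Over A = 3.72 mi², depth = V / A = 1.36 in.

d ≈ 1.36 in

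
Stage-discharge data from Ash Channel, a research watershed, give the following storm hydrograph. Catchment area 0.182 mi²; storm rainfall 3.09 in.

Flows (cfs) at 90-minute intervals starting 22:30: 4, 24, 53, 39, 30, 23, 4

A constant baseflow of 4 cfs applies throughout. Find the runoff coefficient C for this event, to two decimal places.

C ≈ 0.62

ΣQ_DR = 149.0 cfs; V = ΣQ_DR·Δt = 8.046 × 10^5 ft³.
Runoff depth d = V / A = 1.903 in.
C = d / P = 1.903 / 3.09 = 0.62.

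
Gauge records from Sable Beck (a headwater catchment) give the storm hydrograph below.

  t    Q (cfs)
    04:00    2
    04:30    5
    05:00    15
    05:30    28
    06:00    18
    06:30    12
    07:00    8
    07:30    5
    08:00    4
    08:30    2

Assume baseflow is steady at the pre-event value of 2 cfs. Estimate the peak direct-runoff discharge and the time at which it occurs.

Subtracting baseflow gives direct-runoff ordinates: 0.0, 3.0, 13.0, 26.0, 16.0, 10.0, 6.0, 3.0, 2.0, 0.0 cfs.
The maximum is 26.0 cfs, occurring at the reading for t = 05:30.

Q_p = 26.0 cfs at t = 05:30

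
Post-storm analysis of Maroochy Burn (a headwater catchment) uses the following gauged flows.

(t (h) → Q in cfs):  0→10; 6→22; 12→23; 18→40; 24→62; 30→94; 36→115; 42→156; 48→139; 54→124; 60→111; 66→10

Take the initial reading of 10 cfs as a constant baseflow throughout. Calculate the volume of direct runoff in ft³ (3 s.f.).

Direct-runoff ordinates (Q − Q_b): 0.0, 12.0, 13.0, 30.0, 52.0, 84.0, 105.0, 146.0, 129.0, 114.0, 101.0, 0.0 cfs.
ΣQ_DR = 786.0 cfs.
With Δt = 6 h = 21600 s, V = ΣQ_DR · Δt = 786.0 × 21600 = 1.70 × 10^7 ft³.

V ≈ 1.70 × 10^7 ft³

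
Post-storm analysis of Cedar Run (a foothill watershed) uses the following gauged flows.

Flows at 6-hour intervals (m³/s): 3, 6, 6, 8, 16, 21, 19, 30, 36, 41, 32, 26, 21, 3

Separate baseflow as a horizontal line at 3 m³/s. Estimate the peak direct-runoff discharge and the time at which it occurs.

Q_p = 38.0 m³/s at t = 54 h

Subtracting baseflow gives direct-runoff ordinates: 0.0, 3.0, 3.0, 5.0, 13.0, 18.0, 16.0, 27.0, 33.0, 38.0, 29.0, 23.0, 18.0, 0.0 m³/s.
The maximum is 38.0 m³/s, occurring at the reading for t = 54 h.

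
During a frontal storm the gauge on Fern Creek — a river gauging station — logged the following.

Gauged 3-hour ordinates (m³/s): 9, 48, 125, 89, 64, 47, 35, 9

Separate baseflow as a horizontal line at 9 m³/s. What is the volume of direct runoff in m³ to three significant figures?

V ≈ 3.82 × 10^6 m³

Direct-runoff ordinates (Q − Q_b): 0.0, 39.0, 116.0, 80.0, 55.0, 38.0, 26.0, 0.0 m³/s.
ΣQ_DR = 354.0 m³/s.
With Δt = 3 h = 10800 s, V = ΣQ_DR · Δt = 354.0 × 10800 = 3.82 × 10^6 m³.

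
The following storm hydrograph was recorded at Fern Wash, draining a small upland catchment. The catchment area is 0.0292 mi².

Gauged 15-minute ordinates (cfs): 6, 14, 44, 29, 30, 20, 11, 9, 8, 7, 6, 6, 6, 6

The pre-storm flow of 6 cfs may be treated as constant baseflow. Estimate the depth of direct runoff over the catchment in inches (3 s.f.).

d ≈ 1.57 in

Direct runoff: 0.0, 8.0, 38.0, 23.0, 24.0, 14.0, 5.0, 3.0, 2.0, 1.0, 0.0, 0.0, 0.0, 0.0 cfs; ΣQ_DR = 118.0 cfs.
V = ΣQ_DR · Δt = 118.0 × 900 s = 1.062 × 10^5 ft³.
Over A = 0.0292 mi², depth = V / A = 1.57 in.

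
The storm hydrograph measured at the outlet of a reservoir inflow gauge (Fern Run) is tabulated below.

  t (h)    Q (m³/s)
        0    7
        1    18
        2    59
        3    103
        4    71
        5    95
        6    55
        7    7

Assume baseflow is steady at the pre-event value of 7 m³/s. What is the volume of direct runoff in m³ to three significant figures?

V ≈ 1.29 × 10^6 m³

Direct-runoff ordinates (Q − Q_b): 0.0, 11.0, 52.0, 96.0, 64.0, 88.0, 48.0, 0.0 m³/s.
ΣQ_DR = 359.0 m³/s.
With Δt = 1 h = 3600 s, V = ΣQ_DR · Δt = 359.0 × 3600 = 1.29 × 10^6 m³.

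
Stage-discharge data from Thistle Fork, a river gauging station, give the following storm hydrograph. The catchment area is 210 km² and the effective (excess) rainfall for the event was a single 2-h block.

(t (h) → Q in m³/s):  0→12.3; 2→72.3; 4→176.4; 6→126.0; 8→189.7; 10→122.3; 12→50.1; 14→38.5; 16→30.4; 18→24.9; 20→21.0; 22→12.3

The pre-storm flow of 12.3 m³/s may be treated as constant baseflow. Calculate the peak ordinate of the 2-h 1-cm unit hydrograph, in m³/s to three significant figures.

Direct runoff: 0.0, 60.0, 164.1, 113.7, 177.4, 110.0, 37.8, 26.2, 18.1, 12.6, 8.7, 0.0 m³/s; ΣQ_DR = 728.6 m³/s, peak = 177.4 m³/s.
Runoff depth d = ΣQ_DR·Δt / A = 728.6 × 7200 / (210 km²) = 24.98 mm.
The 1-cm UH is the DRH scaled by (10 mm)/d, so U_p = 177.4 × 10/24.98 = 71.0 m³/s.

U_p ≈ 71.0 m³/s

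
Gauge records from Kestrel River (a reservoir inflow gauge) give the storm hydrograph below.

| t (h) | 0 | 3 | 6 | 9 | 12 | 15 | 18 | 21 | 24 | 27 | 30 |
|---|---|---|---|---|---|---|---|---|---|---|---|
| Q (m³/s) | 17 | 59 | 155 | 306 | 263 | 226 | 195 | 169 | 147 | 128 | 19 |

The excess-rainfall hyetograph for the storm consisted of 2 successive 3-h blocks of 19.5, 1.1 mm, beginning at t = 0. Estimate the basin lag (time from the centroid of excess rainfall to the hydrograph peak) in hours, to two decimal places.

Centroid of excess rainfall: t_c = Σ P_i·t̄_i / ΣP_i = 1.6602 h (block centres at 1.5, 4.5 h).
Hydrograph peak occurs at t = 9 h, so basin lag t_L = 9 − 1.6602 = 7.34 h.

t_L ≈ 7.34 h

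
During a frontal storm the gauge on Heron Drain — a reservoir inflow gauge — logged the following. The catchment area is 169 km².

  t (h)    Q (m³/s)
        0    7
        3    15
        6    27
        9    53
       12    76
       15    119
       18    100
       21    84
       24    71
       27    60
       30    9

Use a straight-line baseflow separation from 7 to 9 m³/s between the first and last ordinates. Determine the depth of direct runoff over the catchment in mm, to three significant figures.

Direct runoff: 0.00, 7.80, 19.60, 45.40, 68.20, 111.00, 91.80, 75.60, 62.40, 51.20, 0.00 m³/s; ΣQ_DR = 533.0 m³/s.
V = ΣQ_DR · Δt = 533.0 × 10800 s = 5.756 × 10^6 m³.
Over A = 169 km², depth = V / A = 34.1 mm.

d ≈ 34.1 mm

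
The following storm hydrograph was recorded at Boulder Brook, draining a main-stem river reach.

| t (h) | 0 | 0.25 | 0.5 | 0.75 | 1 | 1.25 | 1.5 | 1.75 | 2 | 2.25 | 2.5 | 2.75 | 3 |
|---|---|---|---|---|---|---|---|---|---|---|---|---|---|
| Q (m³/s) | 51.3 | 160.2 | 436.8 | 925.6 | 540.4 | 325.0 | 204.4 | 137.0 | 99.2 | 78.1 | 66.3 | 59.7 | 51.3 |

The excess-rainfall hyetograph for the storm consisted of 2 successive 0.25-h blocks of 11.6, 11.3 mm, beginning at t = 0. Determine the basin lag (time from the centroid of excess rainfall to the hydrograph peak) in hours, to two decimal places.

Centroid of excess rainfall: t_c = Σ P_i·t̄_i / ΣP_i = 0.2484 h (block centres at 0.125, 0.375 h).
Hydrograph peak occurs at t = 0.75 h, so basin lag t_L = 0.75 − 0.2484 = 0.50 h.

t_L ≈ 0.50 h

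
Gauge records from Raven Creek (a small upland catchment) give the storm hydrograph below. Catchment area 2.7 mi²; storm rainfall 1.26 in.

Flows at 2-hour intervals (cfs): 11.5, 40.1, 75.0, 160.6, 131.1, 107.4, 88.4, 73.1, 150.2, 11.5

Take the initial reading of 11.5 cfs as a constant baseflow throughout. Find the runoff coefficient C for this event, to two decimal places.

C ≈ 0.67

ΣQ_DR = 733.9 cfs; V = ΣQ_DR·Δt = 5.284 × 10^6 ft³.
Runoff depth d = V / A = 0.8424 in.
C = d / P = 0.8424 / 1.26 = 0.67.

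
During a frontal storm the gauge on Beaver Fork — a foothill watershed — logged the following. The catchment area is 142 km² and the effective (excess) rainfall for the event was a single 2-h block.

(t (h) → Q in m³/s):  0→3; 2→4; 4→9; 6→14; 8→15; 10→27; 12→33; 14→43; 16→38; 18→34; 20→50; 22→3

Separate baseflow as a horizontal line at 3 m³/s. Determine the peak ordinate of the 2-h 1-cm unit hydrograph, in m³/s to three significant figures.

U_p ≈ 39.1 m³/s

Direct runoff: 0.0, 1.0, 6.0, 11.0, 12.0, 24.0, 30.0, 40.0, 35.0, 31.0, 47.0, 0.0 m³/s; ΣQ_DR = 237.0 m³/s, peak = 47.0 m³/s.
Runoff depth d = ΣQ_DR·Δt / A = 237.0 × 7200 / (142 km²) = 12.02 mm.
The 1-cm UH is the DRH scaled by (10 mm)/d, so U_p = 47.0 × 10/12.02 = 39.1 m³/s.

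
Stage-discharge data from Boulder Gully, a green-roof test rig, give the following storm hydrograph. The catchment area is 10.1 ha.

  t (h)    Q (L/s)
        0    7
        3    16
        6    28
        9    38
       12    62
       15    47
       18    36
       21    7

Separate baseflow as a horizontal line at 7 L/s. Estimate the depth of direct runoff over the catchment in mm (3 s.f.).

d ≈ 19.8 mm

Direct runoff: 0.0, 9.0, 21.0, 31.0, 55.0, 40.0, 29.0, 0.0 L/s; ΣQ_DR = 185.0 L/s.
V = ΣQ_DR · Δt = 185.0 × 10800 s = 1.998 × 10^6 L.
Over A = 10.1 ha, depth = V / A = 19.8 mm.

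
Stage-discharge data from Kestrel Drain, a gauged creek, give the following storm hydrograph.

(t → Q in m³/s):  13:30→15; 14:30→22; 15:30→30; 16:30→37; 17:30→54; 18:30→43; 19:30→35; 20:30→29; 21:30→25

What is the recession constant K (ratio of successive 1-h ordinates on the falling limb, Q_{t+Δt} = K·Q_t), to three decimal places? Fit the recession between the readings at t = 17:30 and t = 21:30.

K ≈ 0.825

Using the recession-limb readings at t = 17:30 and t = 21:30: Q falls from 54 to 25 m³/s over 4 intervals.
K = (Q₂/Q₁)^(1/4) = (25/54)^(1/4) = 0.825.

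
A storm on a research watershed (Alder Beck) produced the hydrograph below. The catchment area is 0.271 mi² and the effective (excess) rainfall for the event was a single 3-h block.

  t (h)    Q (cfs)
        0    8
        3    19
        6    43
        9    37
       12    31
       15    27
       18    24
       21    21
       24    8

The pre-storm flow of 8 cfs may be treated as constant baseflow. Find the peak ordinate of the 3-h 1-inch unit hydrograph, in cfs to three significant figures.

U_p ≈ 14.0 cfs

Direct runoff: 0.0, 11.0, 35.0, 29.0, 23.0, 19.0, 16.0, 13.0, 0.0 cfs; ΣQ_DR = 146.0 cfs, peak = 35.0 cfs.
Runoff depth d = ΣQ_DR·Δt / A = 146.0 × 10800 / (0.271 mi²) = 2.504 in.
The 1-inch UH is the DRH scaled by (1 in)/d, so U_p = 35.0 × 1/2.504 = 14.0 cfs.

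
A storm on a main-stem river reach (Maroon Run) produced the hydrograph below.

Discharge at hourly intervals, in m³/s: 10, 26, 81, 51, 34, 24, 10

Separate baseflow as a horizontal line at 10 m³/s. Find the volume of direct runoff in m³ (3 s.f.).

V ≈ 5.98 × 10^5 m³

Direct-runoff ordinates (Q − Q_b): 0.0, 16.0, 71.0, 41.0, 24.0, 14.0, 0.0 m³/s.
ΣQ_DR = 166.0 m³/s.
With Δt = 1 h = 3600 s, V = ΣQ_DR · Δt = 166.0 × 3600 = 5.98 × 10^5 m³.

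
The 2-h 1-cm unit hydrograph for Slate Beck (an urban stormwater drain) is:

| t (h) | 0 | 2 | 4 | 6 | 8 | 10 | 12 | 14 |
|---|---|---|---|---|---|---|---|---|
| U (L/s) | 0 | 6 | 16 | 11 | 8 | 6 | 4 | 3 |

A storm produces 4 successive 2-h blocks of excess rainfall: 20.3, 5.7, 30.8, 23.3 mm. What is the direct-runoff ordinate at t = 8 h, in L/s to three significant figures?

By discrete convolution, Q_j = Σ (P_i / 10 mm) · U_{j−i}.
At t = 8 h (j=4): Q = (20.3/10)·8 + (5.7/10)·11 + (30.8/10)·16 + (23.3/10)·6 = 85.8 L/s.

Q ≈ 85.8 L/s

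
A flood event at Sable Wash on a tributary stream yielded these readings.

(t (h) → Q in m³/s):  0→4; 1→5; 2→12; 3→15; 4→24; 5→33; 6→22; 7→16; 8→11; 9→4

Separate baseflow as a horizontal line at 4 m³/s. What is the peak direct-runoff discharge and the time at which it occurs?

Subtracting baseflow gives direct-runoff ordinates: 0.0, 1.0, 8.0, 11.0, 20.0, 29.0, 18.0, 12.0, 7.0, 0.0 m³/s.
The maximum is 29.0 m³/s, occurring at the reading for t = 5 h.

Q_p = 29.0 m³/s at t = 5 h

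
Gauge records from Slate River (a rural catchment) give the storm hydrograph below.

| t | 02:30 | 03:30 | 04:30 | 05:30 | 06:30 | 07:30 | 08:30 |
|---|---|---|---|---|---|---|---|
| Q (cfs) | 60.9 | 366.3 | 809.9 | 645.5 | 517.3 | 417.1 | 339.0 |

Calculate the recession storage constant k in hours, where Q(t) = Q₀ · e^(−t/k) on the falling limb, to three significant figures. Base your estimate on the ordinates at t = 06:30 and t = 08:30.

k ≈ 4.73 h

On the falling limb, Q drops from 517.3 to 339.0 cfs between t = 06:30 and t = 08:30 (Δt = 2 h).
k = −Δt / ln(Q₂/Q₁) = −2 / ln(339.0/517.3) = 4.73 h.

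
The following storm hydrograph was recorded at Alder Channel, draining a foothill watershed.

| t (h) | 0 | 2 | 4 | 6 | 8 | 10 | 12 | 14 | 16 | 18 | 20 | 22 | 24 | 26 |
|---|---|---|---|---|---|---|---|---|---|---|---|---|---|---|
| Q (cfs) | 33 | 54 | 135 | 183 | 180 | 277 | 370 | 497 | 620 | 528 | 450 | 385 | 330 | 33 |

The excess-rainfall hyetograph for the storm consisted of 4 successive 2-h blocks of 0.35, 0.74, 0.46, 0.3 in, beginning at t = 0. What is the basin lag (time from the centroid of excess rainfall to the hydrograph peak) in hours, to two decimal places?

Centroid of excess rainfall: t_c = Σ P_i·t̄_i / ΣP_i = 3.7676 h (block centres at 1, 3, 5, 7 h).
Hydrograph peak occurs at t = 16 h, so basin lag t_L = 16 − 3.7676 = 12.23 h.

t_L ≈ 12.23 h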